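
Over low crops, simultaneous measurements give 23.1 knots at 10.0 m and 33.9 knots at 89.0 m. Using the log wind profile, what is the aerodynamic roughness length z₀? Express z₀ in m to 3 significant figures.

z₀ ≈ 0.0932 m

Log law: V(z) ∝ ln(z/z₀). With r = V₁/V₂ = 23.1/33.9 = 0.68142,
r · ln(z₂/z₀) = ln(z₁/z₀) ⇒ ln z₀ = (ln z₁ − r·ln z₂)/(1 − r)
ln z₀ = (2.30259 − 0.68142×4.48864) / 0.31858 = -2.3731
z₀ = exp(-2.3731) = 0.09319 m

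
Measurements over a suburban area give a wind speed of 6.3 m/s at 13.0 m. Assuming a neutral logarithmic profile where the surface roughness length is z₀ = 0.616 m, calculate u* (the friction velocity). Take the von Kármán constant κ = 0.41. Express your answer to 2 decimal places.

u* ≈ 0.85 m/s

Log law: V(z) = (u*/κ) · ln(z/z₀) ⇒ u* = κ · V / ln(z/z₀)
u* = 0.41 × 6.3 / ln(13.0/0.616) = 0.41 × 6.3 / 3.0495
   = 2.5830 / 3.0495 = 0.8470 m/s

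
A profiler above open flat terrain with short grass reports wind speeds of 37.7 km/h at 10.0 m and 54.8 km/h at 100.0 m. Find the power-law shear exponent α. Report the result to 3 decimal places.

α ≈ 0.162

Power law: V₂/V₁ = (z₂/z₁)^α ⇒ α = ln(V₂/V₁) / ln(z₂/z₁)
α = ln(54.8/37.7) / ln(100.0/10.0) = ln(1.4536) / ln(10.0000)
  = 0.37403 / 2.30259 = 0.16244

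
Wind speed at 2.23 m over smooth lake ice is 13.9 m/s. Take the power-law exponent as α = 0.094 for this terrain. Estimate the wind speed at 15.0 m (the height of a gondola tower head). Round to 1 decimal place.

Power-law profile: V₂ = V₁ · (z₂/z₁)^α
V₂ = 13.9 × (15.0/2.23)^0.094 = 13.9 × (6.7265)^0.094
    = 13.9 × 1.1962 = 16.6275 m/s

16.6 m/s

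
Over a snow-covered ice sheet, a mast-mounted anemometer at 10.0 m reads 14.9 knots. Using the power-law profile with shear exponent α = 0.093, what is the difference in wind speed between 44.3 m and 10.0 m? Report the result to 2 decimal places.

Power law: V₂ = V₁ · (z₂/z₁)^α = 14.9 × (4.4300)^0.093 = 17.1120 knots
ΔV = 17.1120 − 14.9 = 2.2120 knots

2.21 knots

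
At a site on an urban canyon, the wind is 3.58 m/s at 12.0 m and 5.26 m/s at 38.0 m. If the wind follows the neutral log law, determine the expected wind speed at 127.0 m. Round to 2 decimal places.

Log law: V ∝ ln(z/z₀). From the pair, with r = V₁/V₂ = 0.68061,
ln z₀ = (ln z₁ − r·ln z₂)/(1 − r) = (2.4849 − 0.68061×3.6376)/0.31939 = 0.0286 → z₀ = 1.029 m
V₃ = V₁ · ln(z₃/z₀)/ln(z₁/z₀) = 3.58 × 4.8156/2.4563 = 7.0186 m/s

7.02 m/s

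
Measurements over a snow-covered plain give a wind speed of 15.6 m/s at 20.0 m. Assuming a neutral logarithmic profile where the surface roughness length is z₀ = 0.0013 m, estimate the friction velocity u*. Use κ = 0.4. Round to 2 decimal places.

Log law: V(z) = (u*/κ) · ln(z/z₀) ⇒ u* = κ · V / ln(z/z₀)
u* = 0.4 × 15.6 / ln(20.0/0.0013) = 0.4 × 15.6 / 9.6411
   = 6.2400 / 9.6411 = 0.6472 m/s

u* ≈ 0.65 m/s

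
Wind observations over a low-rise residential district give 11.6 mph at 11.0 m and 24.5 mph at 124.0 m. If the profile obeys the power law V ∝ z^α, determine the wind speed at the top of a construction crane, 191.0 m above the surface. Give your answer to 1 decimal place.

First find α: α = ln(V₂/V₁)/ln(z₂/z₁) = ln(24.5/11.6)/ln(124.0/11.0) = 0.74767/2.42239 = 0.3086
Extrapolate from 124.0 m to 191.0 m: V₃ = 24.5 × (191.0/124.0)^0.3086 = 24.5 × 1.1426 = 27.9945 mph

28.0 mph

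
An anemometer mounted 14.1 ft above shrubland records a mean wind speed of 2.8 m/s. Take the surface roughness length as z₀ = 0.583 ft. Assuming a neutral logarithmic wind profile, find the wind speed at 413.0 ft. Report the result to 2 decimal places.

Log law: V(z) ∝ ln(z/z₀), so V₂/V₁ = ln(z₂/z₀) / ln(z₁/z₀).
ln(413.0/0.583) = 6.5630, ln(14.1/0.583) = 3.1857
V₂ = 2.8 × 6.5630/3.1857 = 2.8 × 2.0601 = 5.7683 m/s

5.77 m/s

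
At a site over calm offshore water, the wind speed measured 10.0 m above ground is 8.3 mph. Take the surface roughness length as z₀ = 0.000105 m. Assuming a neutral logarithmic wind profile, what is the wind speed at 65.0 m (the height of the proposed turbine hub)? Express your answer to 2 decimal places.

9.66 mph

Log law: V(z) ∝ ln(z/z₀), so V₂/V₁ = ln(z₂/z₀) / ln(z₁/z₀).
ln(65.0/0.000105) = 13.3359, ln(10.0/0.000105) = 11.4641
V₂ = 8.3 × 13.3359/11.4641 = 8.3 × 1.1633 = 9.6552 mph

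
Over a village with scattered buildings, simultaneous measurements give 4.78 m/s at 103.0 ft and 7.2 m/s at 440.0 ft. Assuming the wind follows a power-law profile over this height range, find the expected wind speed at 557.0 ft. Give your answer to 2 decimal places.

7.70 m/s

First find α: α = ln(V₂/V₁)/ln(z₂/z₁) = ln(7.2/4.78)/ln(440.0/103.0) = 0.40964/1.45205 = 0.2821
Extrapolate from 440.0 ft to 557.0 ft: V₃ = 7.2 × (557.0/440.0)^0.2821 = 7.2 × 1.0688 = 7.6952 m/s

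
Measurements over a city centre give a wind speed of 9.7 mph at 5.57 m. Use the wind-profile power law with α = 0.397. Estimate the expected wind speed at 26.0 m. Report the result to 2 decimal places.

Power-law profile: V₂ = V₁ · (z₂/z₁)^α
V₂ = 9.7 × (26.0/5.57)^0.397 = 9.7 × (4.6679)^0.397
    = 9.7 × 1.8435 = 17.8818 mph

17.88 mph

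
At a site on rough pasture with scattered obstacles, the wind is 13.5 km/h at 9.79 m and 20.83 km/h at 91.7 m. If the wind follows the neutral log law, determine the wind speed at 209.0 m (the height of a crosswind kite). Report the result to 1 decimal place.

Log law: V ∝ ln(z/z₀). From the pair, with r = V₁/V₂ = 0.64810,
ln z₀ = (ln z₁ − r·ln z₂)/(1 − r) = (2.2814 − 0.64810×4.5185)/0.35190 = -1.8389 → z₀ = 0.1590 m
V₃ = V₁ · ln(z₃/z₀)/ln(z₁/z₀) = 13.5 × 7.1813/4.1203 = 23.5292 km/h

23.5 km/h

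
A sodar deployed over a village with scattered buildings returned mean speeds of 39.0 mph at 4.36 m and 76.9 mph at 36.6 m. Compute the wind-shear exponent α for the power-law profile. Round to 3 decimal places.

Power law: V₂/V₁ = (z₂/z₁)^α ⇒ α = ln(V₂/V₁) / ln(z₂/z₁)
α = ln(76.9/39.0) / ln(36.6/4.36) = ln(1.9718) / ln(8.3945)
  = 0.67894 / 2.12758 = 0.31912

α ≈ 0.319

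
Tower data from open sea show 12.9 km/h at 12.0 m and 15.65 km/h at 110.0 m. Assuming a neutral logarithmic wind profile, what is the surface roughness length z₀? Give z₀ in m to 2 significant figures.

Log law: V(z) ∝ ln(z/z₀). With r = V₁/V₂ = 12.9/15.65 = 0.82428,
r · ln(z₂/z₀) = ln(z₁/z₀) ⇒ ln z₀ = (ln z₁ − r·ln z₂)/(1 − r)
ln z₀ = (2.48491 − 0.82428×4.70048) / 0.17572 = -7.9081
z₀ = exp(-7.9081) = 0.0003677 m

z₀ ≈ 0.00037 m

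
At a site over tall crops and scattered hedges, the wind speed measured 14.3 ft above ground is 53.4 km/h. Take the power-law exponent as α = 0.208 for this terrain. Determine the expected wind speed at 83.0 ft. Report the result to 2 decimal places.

Power-law profile: V₂ = V₁ · (z₂/z₁)^α
V₂ = 53.4 × (83.0/14.3)^0.208 = 53.4 × (5.8042)^0.208
    = 53.4 × 1.4416 = 76.9838 km/h

76.98 km/h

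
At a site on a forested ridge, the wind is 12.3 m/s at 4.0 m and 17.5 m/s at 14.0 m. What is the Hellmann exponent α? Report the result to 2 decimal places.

Power law: V₂/V₁ = (z₂/z₁)^α ⇒ α = ln(V₂/V₁) / ln(z₂/z₁)
α = ln(17.5/12.3) / ln(14.0/4.0) = ln(1.4228) / ln(3.5000)
  = 0.35260 / 1.25276 = 0.28146

α ≈ 0.28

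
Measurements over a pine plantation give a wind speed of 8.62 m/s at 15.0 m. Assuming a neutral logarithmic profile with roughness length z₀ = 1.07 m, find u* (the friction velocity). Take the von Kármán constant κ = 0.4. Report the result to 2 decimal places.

u* ≈ 1.31 m/s

Log law: V(z) = (u*/κ) · ln(z/z₀) ⇒ u* = κ · V / ln(z/z₀)
u* = 0.4 × 8.62 / ln(15.0/1.07) = 0.4 × 8.62 / 2.6404
   = 3.4480 / 2.6404 = 1.3059 m/s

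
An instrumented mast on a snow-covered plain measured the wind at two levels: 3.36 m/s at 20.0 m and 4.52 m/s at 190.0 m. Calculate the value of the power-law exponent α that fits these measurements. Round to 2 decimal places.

α ≈ 0.13

Power law: V₂/V₁ = (z₂/z₁)^α ⇒ α = ln(V₂/V₁) / ln(z₂/z₁)
α = ln(4.52/3.36) / ln(190.0/20.0) = ln(1.3452) / ln(9.5000)
  = 0.29657 / 2.25129 = 0.13173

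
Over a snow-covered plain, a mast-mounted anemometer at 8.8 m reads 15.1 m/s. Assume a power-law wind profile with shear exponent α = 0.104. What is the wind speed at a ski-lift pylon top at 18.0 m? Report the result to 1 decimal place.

Power-law profile: V₂ = V₁ · (z₂/z₁)^α
V₂ = 15.1 × (18.0/8.8)^0.104 = 15.1 × (2.0455)^0.104
    = 15.1 × 1.0773 = 16.2667 m/s

16.3 m/s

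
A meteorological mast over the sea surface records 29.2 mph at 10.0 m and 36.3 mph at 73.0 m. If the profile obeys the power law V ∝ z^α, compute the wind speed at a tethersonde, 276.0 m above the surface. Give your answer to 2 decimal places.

First find α: α = ln(V₂/V₁)/ln(z₂/z₁) = ln(36.3/29.2)/ln(73.0/10.0) = 0.21765/1.98787 = 0.1095
Extrapolate from 73.0 m to 276.0 m: V₃ = 36.3 × (276.0/73.0)^0.1095 = 36.3 × 1.1567 = 41.9900 mph

41.99 mph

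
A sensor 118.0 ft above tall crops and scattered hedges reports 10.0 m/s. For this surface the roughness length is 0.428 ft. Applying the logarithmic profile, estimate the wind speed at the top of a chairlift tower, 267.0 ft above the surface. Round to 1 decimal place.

11.5 m/s

Log law: V(z) ∝ ln(z/z₀), so V₂/V₁ = ln(z₂/z₀) / ln(z₁/z₀).
ln(267.0/0.428) = 6.4359, ln(118.0/0.428) = 5.6193
V₂ = 10.0 × 6.4359/5.6193 = 10.0 × 1.1453 = 11.4531 m/s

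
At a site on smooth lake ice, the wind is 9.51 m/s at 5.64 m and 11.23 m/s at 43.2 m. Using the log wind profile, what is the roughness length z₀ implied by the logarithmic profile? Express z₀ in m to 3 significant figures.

z₀ ≈ 0.0000729 m

Log law: V(z) ∝ ln(z/z₀). With r = V₁/V₂ = 9.51/11.23 = 0.84684,
r · ln(z₂/z₀) = ln(z₁/z₀) ⇒ ln z₀ = (ln z₁ − r·ln z₂)/(1 − r)
ln z₀ = (1.72988 − 0.84684×3.76584) / 0.15316 = -9.5271
z₀ = exp(-9.5271) = 0.00007285 m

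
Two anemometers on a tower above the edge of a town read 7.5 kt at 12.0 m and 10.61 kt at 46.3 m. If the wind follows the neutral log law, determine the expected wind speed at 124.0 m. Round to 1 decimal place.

12.9 kt

Log law: V ∝ ln(z/z₀). From the pair, with r = V₁/V₂ = 0.70688,
ln z₀ = (ln z₁ − r·ln z₂)/(1 − r) = (2.4849 − 0.70688×3.8351)/0.29312 = -0.7713 → z₀ = 0.4624 m
V₃ = V₁ · ln(z₃/z₀)/ln(z₁/z₀) = 7.5 × 5.5916/3.2562 = 12.8791 kt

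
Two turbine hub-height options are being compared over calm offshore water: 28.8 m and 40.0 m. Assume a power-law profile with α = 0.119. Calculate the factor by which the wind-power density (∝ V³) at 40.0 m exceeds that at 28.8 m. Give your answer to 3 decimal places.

Speed ratio: V_B/V_A = (z_B/z_A)^α = (40.0/28.8)^0.119 = (1.3889)^0.119 = 1.03987
Power-density ratio: P_B/P_A = (V_B/V_A)³ = (1.03987)³ = 1.12443

1.124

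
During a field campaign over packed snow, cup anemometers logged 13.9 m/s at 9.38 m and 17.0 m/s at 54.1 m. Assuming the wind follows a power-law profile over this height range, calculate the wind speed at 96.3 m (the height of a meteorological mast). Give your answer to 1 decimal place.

18.2 m/s

First find α: α = ln(V₂/V₁)/ln(z₂/z₁) = ln(17.0/13.9)/ln(54.1/9.38) = 0.20132/1.75225 = 0.1149
Extrapolate from 54.1 m to 96.3 m: V₃ = 17.0 × (96.3/54.1)^0.1149 = 17.0 × 1.0685 = 18.1644 m/s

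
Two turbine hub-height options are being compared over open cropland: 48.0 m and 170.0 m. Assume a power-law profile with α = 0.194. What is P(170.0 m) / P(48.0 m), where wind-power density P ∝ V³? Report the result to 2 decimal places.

2.09

Speed ratio: V_B/V_A = (z_B/z_A)^α = (170.0/48.0)^0.194 = (3.5417)^0.194 = 1.27805
Power-density ratio: P_B/P_A = (V_B/V_A)³ = (1.27805)³ = 2.08756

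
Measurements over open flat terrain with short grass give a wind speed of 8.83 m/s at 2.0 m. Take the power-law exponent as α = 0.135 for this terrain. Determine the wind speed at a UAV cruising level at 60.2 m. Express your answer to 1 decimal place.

14.0 m/s

Power-law profile: V₂ = V₁ · (z₂/z₁)^α
V₂ = 8.83 × (60.2/2.0)^0.135 = 8.83 × (30.1000)^0.135
    = 8.83 × 1.5835 = 13.9819 m/s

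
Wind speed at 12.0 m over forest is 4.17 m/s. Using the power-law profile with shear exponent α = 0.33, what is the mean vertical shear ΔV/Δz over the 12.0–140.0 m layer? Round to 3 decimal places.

Power law: V₂ = V₁ · (z₂/z₁)^α = 4.17 × (11.6667)^0.33 = 9.3806 m/s
ΔV/Δz = (9.3806 − 4.17)/(140.0 − 12.0) = 5.2106/128.0000 = 0.04071 m/s/m

0.041 m/s/m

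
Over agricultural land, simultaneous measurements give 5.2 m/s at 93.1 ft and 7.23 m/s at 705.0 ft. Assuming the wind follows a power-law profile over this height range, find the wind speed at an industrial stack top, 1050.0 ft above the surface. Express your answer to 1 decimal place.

7.7 m/s

First find α: α = ln(V₂/V₁)/ln(z₂/z₁) = ln(7.23/5.2)/ln(705.0/93.1) = 0.32958/2.02452 = 0.1628
Extrapolate from 705.0 ft to 1050.0 ft: V₃ = 7.23 × (1050.0/705.0)^0.1628 = 7.23 × 1.0670 = 7.7144 m/s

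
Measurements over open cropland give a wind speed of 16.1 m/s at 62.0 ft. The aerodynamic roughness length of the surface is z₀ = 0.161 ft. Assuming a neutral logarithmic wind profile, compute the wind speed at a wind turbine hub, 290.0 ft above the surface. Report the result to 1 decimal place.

Log law: V(z) ∝ ln(z/z₀), so V₂/V₁ = ln(z₂/z₀) / ln(z₁/z₀).
ln(290.0/0.161) = 7.4962, ln(62.0/0.161) = 5.9535
V₂ = 16.1 × 7.4962/5.9535 = 16.1 × 1.2591 = 20.2720 m/s

20.3 m/s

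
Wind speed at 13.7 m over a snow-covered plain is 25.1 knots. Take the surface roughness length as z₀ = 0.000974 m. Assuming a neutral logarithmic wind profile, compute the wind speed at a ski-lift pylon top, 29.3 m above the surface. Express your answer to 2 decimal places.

Log law: V(z) ∝ ln(z/z₀), so V₂/V₁ = ln(z₂/z₀) / ln(z₁/z₀).
ln(29.3/0.000974) = 10.3117, ln(13.7/0.000974) = 9.5515
V₂ = 25.1 × 10.3117/9.5515 = 25.1 × 1.0796 = 27.0977 knots

27.10 knots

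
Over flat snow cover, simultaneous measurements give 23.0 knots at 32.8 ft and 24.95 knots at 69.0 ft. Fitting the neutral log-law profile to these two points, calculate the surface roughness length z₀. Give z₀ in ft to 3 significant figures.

z₀ ≈ 0.00509 ft

Log law: V(z) ∝ ln(z/z₀). With r = V₁/V₂ = 23.0/24.95 = 0.92184,
r · ln(z₂/z₀) = ln(z₁/z₀) ⇒ ln z₀ = (ln z₁ − r·ln z₂)/(1 − r)
ln z₀ = (3.49043 − 0.92184×4.23411) / 0.07816 = -5.2812
z₀ = exp(-5.2812) = 0.005087 ft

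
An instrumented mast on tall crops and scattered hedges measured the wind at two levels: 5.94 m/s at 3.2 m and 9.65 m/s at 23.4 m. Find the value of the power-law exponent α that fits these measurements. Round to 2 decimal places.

α ≈ 0.24

Power law: V₂/V₁ = (z₂/z₁)^α ⇒ α = ln(V₂/V₁) / ln(z₂/z₁)
α = ln(9.65/5.94) / ln(23.4/3.2) = ln(1.6246) / ln(7.3125)
  = 0.48525 / 1.98959 = 0.24389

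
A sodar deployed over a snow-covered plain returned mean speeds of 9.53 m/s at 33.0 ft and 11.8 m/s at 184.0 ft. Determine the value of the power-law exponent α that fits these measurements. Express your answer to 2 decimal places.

Power law: V₂/V₁ = (z₂/z₁)^α ⇒ α = ln(V₂/V₁) / ln(z₂/z₁)
α = ln(11.8/9.53) / ln(184.0/33.0) = ln(1.2382) / ln(5.5758)
  = 0.21365 / 1.71843 = 0.12433

α ≈ 0.12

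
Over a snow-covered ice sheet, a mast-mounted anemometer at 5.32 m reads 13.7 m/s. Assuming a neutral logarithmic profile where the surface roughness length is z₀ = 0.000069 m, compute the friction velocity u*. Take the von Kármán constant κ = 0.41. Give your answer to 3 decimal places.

u* ≈ 0.499 m/s

Log law: V(z) = (u*/κ) · ln(z/z₀) ⇒ u* = κ · V / ln(z/z₀)
u* = 0.41 × 13.7 / ln(5.32/0.000069) = 0.41 × 13.7 / 11.2529
   = 5.6170 / 11.2529 = 0.4992 m/s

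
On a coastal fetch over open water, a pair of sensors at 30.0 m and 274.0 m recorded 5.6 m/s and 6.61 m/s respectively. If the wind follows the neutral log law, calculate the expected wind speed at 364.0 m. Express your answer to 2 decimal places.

Log law: V ∝ ln(z/z₀). From the pair, with r = V₁/V₂ = 0.84720,
ln z₀ = (ln z₁ − r·ln z₂)/(1 − r) = (3.4012 − 0.84720×5.6131)/0.15280 = -8.8630 → z₀ = 0.0001415 m
V₃ = V₁ · ln(z₃/z₀)/ln(z₁/z₀) = 5.6 × 14.7601/12.2642 = 6.7397 m/s

6.74 m/s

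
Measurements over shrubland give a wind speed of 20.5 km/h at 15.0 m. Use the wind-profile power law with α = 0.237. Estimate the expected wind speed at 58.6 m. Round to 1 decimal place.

28.3 km/h

Power-law profile: V₂ = V₁ · (z₂/z₁)^α
V₂ = 20.5 × (58.6/15.0)^0.237 = 20.5 × (3.9067)^0.237
    = 20.5 × 1.3812 = 28.3147 km/h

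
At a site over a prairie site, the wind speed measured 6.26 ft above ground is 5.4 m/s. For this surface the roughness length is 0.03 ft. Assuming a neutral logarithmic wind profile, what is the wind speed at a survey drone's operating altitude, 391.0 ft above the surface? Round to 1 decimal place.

Log law: V(z) ∝ ln(z/z₀), so V₂/V₁ = ln(z₂/z₀) / ln(z₁/z₀).
ln(391.0/0.03) = 9.4753, ln(6.26/0.03) = 5.3407
V₂ = 5.4 × 9.4753/5.3407 = 5.4 × 1.7741 = 9.5804 m/s

9.6 m/s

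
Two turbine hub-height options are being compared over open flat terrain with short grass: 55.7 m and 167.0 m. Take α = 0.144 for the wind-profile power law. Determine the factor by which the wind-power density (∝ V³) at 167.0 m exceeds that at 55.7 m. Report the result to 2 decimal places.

1.61

Speed ratio: V_B/V_A = (z_B/z_A)^α = (167.0/55.7)^0.144 = (2.9982)^0.144 = 1.17130
Power-density ratio: P_B/P_A = (V_B/V_A)³ = (1.17130)³ = 1.60696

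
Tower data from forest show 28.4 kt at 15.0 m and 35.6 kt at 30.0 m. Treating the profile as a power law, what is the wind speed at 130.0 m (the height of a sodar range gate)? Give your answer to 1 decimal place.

57.4 kt

First find α: α = ln(V₂/V₁)/ln(z₂/z₁) = ln(35.6/28.4)/ln(30.0/15.0) = 0.22596/0.69315 = 0.3260
Extrapolate from 30.0 m to 130.0 m: V₃ = 35.6 × (130.0/30.0)^0.3260 = 35.6 × 1.6129 = 57.4176 kt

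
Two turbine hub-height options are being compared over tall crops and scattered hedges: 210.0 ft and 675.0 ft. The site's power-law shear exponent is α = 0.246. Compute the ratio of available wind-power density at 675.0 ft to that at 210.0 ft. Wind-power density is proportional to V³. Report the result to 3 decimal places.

Speed ratio: V_B/V_A = (z_B/z_A)^α = (675.0/210.0)^0.246 = (3.2143)^0.246 = 1.33273
Power-density ratio: P_B/P_A = (V_B/V_A)³ = (1.33273)³ = 2.36716

2.367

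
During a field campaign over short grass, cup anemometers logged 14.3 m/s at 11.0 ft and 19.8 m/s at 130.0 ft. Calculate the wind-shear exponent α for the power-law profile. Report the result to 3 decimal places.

Power law: V₂/V₁ = (z₂/z₁)^α ⇒ α = ln(V₂/V₁) / ln(z₂/z₁)
α = ln(19.8/14.3) / ln(130.0/11.0) = ln(1.3846) / ln(11.8182)
  = 0.32542 / 2.46964 = 0.13177

α ≈ 0.132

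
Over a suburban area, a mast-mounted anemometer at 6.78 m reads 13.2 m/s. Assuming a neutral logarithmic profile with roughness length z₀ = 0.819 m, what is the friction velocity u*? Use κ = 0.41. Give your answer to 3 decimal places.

Log law: V(z) = (u*/κ) · ln(z/z₀) ⇒ u* = κ · V / ln(z/z₀)
u* = 0.41 × 13.2 / ln(6.78/0.819) = 0.41 × 13.2 / 2.1136
   = 5.4120 / 2.1136 = 2.5605 m/s

u* ≈ 2.561 m/s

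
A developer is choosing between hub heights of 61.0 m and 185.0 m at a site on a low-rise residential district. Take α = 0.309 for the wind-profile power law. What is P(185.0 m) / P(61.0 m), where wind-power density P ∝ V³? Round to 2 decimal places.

2.80

Speed ratio: V_B/V_A = (z_B/z_A)^α = (185.0/61.0)^0.309 = (3.0328)^0.309 = 1.40893
Power-density ratio: P_B/P_A = (V_B/V_A)³ = (1.40893)³ = 2.79684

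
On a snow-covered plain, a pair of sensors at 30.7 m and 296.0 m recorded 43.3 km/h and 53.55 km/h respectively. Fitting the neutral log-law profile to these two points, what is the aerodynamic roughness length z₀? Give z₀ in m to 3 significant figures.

z₀ ≈ 0.00214 m

Log law: V(z) ∝ ln(z/z₀). With r = V₁/V₂ = 43.3/53.55 = 0.80859,
r · ln(z₂/z₀) = ln(z₁/z₀) ⇒ ln z₀ = (ln z₁ − r·ln z₂)/(1 − r)
ln z₀ = (3.42426 − 0.80859×5.69036) / 0.19141 = -6.1486
z₀ = exp(-6.1486) = 0.002136 m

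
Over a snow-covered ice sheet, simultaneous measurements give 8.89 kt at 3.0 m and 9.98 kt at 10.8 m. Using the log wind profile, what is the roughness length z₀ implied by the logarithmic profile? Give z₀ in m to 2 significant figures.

Log law: V(z) ∝ ln(z/z₀). With r = V₁/V₂ = 8.89/9.98 = 0.89078,
r · ln(z₂/z₀) = ln(z₁/z₀) ⇒ ln z₀ = (ln z₁ − r·ln z₂)/(1 − r)
ln z₀ = (1.09861 − 0.89078×2.37955) / 0.10922 = -9.3486
z₀ = exp(-9.3486) = 0.00008708 m

z₀ ≈ 0.000087 m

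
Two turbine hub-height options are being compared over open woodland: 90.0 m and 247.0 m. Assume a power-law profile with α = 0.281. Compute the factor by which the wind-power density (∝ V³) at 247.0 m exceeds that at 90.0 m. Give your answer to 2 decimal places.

Speed ratio: V_B/V_A = (z_B/z_A)^α = (247.0/90.0)^0.281 = (2.7444)^0.281 = 1.32802
Power-density ratio: P_B/P_A = (V_B/V_A)³ = (1.32802)³ = 2.34216

2.34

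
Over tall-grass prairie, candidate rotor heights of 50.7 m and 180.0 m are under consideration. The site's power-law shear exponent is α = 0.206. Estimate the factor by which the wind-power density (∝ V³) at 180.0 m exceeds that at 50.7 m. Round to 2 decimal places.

Speed ratio: V_B/V_A = (z_B/z_A)^α = (180.0/50.7)^0.206 = (3.5503)^0.206 = 1.29824
Power-density ratio: P_B/P_A = (V_B/V_A)³ = (1.29824)³ = 2.18808

2.19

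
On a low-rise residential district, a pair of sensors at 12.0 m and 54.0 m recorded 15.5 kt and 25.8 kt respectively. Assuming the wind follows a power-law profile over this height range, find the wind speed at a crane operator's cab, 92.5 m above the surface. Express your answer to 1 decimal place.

First find α: α = ln(V₂/V₁)/ln(z₂/z₁) = ln(25.8/15.5)/ln(54.0/12.0) = 0.50953/1.50408 = 0.3388
Extrapolate from 54.0 m to 92.5 m: V₃ = 25.8 × (92.5/54.0)^0.3388 = 25.8 × 1.2000 = 30.9604 kt

31.0 kt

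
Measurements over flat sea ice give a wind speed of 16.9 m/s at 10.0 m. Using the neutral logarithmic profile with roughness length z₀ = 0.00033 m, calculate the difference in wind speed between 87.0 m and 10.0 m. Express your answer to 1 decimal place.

3.5 m/s

Log law: V₂ = V₁ · ln(z₂/z₀)/ln(z₁/z₀) = 16.9 × 12.4823/10.3190 = 20.4430 m/s
ΔV = 20.4430 − 16.9 = 3.5430 m/s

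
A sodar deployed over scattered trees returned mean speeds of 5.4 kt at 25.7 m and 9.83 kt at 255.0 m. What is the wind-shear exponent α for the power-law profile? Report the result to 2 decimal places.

Power law: V₂/V₁ = (z₂/z₁)^α ⇒ α = ln(V₂/V₁) / ln(z₂/z₁)
α = ln(9.83/5.4) / ln(255.0/25.7) = ln(1.8204) / ln(9.9222)
  = 0.59904 / 2.29477 = 0.26105

α ≈ 0.26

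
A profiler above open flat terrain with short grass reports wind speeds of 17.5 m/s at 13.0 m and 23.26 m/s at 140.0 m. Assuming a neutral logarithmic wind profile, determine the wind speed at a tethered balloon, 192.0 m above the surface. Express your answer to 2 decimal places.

24.03 m/s

Log law: V ∝ ln(z/z₀). From the pair, with r = V₁/V₂ = 0.75236,
ln z₀ = (ln z₁ − r·ln z₂)/(1 − r) = (2.5649 − 0.75236×4.9416)/0.24764 = -4.6559 → z₀ = 0.009505 m
V₃ = V₁ · ln(z₃/z₀)/ln(z₁/z₀) = 17.5 × 9.9134/7.2209 = 24.0255 m/s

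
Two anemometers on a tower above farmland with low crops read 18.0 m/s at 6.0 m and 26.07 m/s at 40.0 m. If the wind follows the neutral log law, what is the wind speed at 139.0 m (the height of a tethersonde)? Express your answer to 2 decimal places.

Log law: V ∝ ln(z/z₀). From the pair, with r = V₁/V₂ = 0.69045,
ln z₀ = (ln z₁ − r·ln z₂)/(1 − r) = (1.7918 − 0.69045×3.6889)/0.30955 = -2.4397 → z₀ = 0.08718 m
V₃ = V₁ · ln(z₃/z₀)/ln(z₁/z₀) = 18.0 × 7.3742/4.2315 = 31.3685 m/s

31.37 m/s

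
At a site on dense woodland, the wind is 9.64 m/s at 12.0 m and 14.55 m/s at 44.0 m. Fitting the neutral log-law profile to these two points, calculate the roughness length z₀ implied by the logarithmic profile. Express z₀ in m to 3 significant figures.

Log law: V(z) ∝ ln(z/z₀). With r = V₁/V₂ = 9.64/14.55 = 0.66254,
r · ln(z₂/z₀) = ln(z₁/z₀) ⇒ ln z₀ = (ln z₁ − r·ln z₂)/(1 − r)
ln z₀ = (2.48491 − 0.66254×3.78419) / 0.33746 = -0.0660
z₀ = exp(-0.0660) = 0.9361 m

z₀ ≈ 0.936 m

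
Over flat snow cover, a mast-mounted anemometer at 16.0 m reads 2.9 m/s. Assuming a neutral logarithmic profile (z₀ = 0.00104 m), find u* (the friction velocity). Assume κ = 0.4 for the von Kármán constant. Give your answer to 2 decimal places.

u* ≈ 0.12 m/s

Log law: V(z) = (u*/κ) · ln(z/z₀) ⇒ u* = κ · V / ln(z/z₀)
u* = 0.4 × 2.9 / ln(16.0/0.00104) = 0.4 × 2.9 / 9.6411
   = 1.1600 / 9.6411 = 0.1203 m/s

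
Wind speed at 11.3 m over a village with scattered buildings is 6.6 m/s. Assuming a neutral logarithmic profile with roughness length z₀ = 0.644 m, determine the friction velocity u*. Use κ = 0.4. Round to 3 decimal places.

u* ≈ 0.922 m/s

Log law: V(z) = (u*/κ) · ln(z/z₀) ⇒ u* = κ · V / ln(z/z₀)
u* = 0.4 × 6.6 / ln(11.3/0.644) = 0.4 × 6.6 / 2.8649
   = 2.6400 / 2.8649 = 0.9215 m/s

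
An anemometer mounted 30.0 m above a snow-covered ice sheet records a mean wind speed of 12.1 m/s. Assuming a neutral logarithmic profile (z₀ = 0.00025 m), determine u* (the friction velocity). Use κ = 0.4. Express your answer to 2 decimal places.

u* ≈ 0.41 m/s

Log law: V(z) = (u*/κ) · ln(z/z₀) ⇒ u* = κ · V / ln(z/z₀)
u* = 0.4 × 12.1 / ln(30.0/0.00025) = 0.4 × 12.1 / 11.6952
   = 4.8400 / 11.6952 = 0.4138 m/s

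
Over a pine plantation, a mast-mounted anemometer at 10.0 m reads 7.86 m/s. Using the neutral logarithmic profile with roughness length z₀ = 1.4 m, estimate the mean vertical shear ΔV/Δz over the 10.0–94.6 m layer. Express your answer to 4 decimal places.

0.1062 m/s/m

Log law: V₂ = V₁ · ln(z₂/z₀)/ln(z₁/z₀) = 7.86 × 4.2132/1.9661 = 16.8432 m/s
ΔV/Δz = (16.8432 − 7.86)/(94.6 − 10.0) = 8.9832/84.6000 = 0.10618 m/s/m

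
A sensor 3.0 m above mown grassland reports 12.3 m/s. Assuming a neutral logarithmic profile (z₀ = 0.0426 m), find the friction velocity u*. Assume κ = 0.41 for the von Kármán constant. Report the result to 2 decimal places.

u* ≈ 1.19 m/s

Log law: V(z) = (u*/κ) · ln(z/z₀) ⇒ u* = κ · V / ln(z/z₀)
u* = 0.41 × 12.3 / ln(3.0/0.0426) = 0.41 × 12.3 / 4.2545
   = 5.0430 / 4.2545 = 1.1853 m/s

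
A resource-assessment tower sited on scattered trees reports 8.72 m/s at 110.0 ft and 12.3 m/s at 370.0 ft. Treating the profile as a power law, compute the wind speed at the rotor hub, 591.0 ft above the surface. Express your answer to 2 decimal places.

First find α: α = ln(V₂/V₁)/ln(z₂/z₁) = ln(12.3/8.72)/ln(370.0/110.0) = 0.34398/1.21302 = 0.2836
Extrapolate from 370.0 ft to 591.0 ft: V₃ = 12.3 × (591.0/370.0)^0.2836 = 12.3 × 1.1420 = 14.0469 m/s

14.05 m/s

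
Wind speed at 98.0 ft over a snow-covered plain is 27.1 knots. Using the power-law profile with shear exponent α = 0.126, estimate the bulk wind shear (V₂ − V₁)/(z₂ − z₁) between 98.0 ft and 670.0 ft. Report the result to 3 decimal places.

0.013 knots/ft

Power law: V₂ = V₁ · (z₂/z₁)^α = 27.1 × (6.8367)^0.126 = 34.5271 knots
ΔV/Δz = (34.5271 − 27.1)/(670.0 − 98.0) = 7.4271/572.0000 = 0.01298 knots/ft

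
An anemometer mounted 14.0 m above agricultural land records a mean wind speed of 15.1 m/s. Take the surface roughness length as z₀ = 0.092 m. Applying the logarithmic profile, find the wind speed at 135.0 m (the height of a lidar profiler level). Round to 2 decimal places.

21.91 m/s

Log law: V(z) ∝ ln(z/z₀), so V₂/V₁ = ln(z₂/z₀) / ln(z₁/z₀).
ln(135.0/0.092) = 7.2912, ln(14.0/0.092) = 5.0250
V₂ = 15.1 × 7.2912/5.0250 = 15.1 × 1.4510 = 21.9099 m/s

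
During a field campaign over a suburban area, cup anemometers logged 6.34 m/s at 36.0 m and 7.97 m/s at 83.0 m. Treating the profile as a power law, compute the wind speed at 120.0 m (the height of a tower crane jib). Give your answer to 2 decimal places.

First find α: α = ln(V₂/V₁)/ln(z₂/z₁) = ln(7.97/6.34)/ln(83.0/36.0) = 0.22881/0.83532 = 0.2739
Extrapolate from 83.0 m to 120.0 m: V₃ = 7.97 × (120.0/83.0)^0.2739 = 7.97 × 1.1063 = 8.8168 m/s

8.82 m/s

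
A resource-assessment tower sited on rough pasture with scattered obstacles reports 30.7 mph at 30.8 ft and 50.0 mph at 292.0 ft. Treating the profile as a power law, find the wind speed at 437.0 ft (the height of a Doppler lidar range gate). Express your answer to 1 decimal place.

54.6 mph

First find α: α = ln(V₂/V₁)/ln(z₂/z₁) = ln(50.0/30.7)/ln(292.0/30.8) = 0.48776/2.24924 = 0.2169
Extrapolate from 292.0 ft to 437.0 ft: V₃ = 50.0 × (437.0/292.0)^0.2169 = 50.0 × 1.0914 = 54.5684 mph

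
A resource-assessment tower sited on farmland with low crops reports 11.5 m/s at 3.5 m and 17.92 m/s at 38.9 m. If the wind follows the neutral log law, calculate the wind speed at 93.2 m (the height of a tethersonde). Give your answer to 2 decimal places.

20.25 m/s

Log law: V ∝ ln(z/z₀). From the pair, with r = V₁/V₂ = 0.64174,
ln z₀ = (ln z₁ − r·ln z₂)/(1 − r) = (1.2528 − 0.64174×3.6610)/0.35826 = -3.0610 → z₀ = 0.04684 m
V₃ = V₁ · ln(z₃/z₀)/ln(z₁/z₀) = 11.5 × 7.5958/4.3138 = 20.2493 m/s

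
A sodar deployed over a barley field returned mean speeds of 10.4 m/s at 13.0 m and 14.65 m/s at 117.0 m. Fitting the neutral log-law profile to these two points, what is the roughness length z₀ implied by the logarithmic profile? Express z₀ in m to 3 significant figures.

Log law: V(z) ∝ ln(z/z₀). With r = V₁/V₂ = 10.4/14.65 = 0.70990,
r · ln(z₂/z₀) = ln(z₁/z₀) ⇒ ln z₀ = (ln z₁ − r·ln z₂)/(1 − r)
ln z₀ = (2.56495 − 0.70990×4.76217) / 0.29010 = -2.8118
z₀ = exp(-2.8118) = 0.06010 m

z₀ ≈ 0.0601 m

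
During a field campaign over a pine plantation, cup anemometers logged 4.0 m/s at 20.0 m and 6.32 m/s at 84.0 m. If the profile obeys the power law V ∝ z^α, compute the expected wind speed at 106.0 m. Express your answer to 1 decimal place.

6.8 m/s

First find α: α = ln(V₂/V₁)/ln(z₂/z₁) = ln(6.32/4.0)/ln(84.0/20.0) = 0.45742/1.43508 = 0.3187
Extrapolate from 84.0 m to 106.0 m: V₃ = 6.32 × (106.0/84.0)^0.3187 = 6.32 × 1.0770 = 6.8064 m/s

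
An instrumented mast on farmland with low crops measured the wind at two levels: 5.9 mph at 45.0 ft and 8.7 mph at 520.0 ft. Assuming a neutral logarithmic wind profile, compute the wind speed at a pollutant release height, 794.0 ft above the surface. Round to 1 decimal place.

9.2 mph

Log law: V ∝ ln(z/z₀). From the pair, with r = V₁/V₂ = 0.67816,
ln z₀ = (ln z₁ − r·ln z₂)/(1 − r) = (3.8067 − 0.67816×6.2538)/0.32184 = -1.3499 → z₀ = 0.2593 ft
V₃ = V₁ · ln(z₃/z₀)/ln(z₁/z₀) = 5.9 × 8.0270/5.1565 = 9.1843 mph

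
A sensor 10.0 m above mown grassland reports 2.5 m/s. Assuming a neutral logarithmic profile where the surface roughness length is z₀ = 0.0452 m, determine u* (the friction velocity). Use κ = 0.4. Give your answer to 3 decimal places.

u* ≈ 0.185 m/s

Log law: V(z) = (u*/κ) · ln(z/z₀) ⇒ u* = κ · V / ln(z/z₀)
u* = 0.4 × 2.5 / ln(10.0/0.0452) = 0.4 × 2.5 / 5.3992
   = 1.0000 / 5.3992 = 0.1852 m/s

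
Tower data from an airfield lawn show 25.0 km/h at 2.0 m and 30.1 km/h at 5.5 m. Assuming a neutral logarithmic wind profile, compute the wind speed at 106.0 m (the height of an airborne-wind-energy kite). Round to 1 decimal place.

45.0 km/h

Log law: V ∝ ln(z/z₀). From the pair, with r = V₁/V₂ = 0.83056,
ln z₀ = (ln z₁ − r·ln z₂)/(1 − r) = (0.6931 − 0.83056×1.7047)/0.16944 = -4.2657 → z₀ = 0.01404 m
V₃ = V₁ · ln(z₃/z₀)/ln(z₁/z₀) = 25.0 × 8.9291/4.9588 = 45.0163 km/h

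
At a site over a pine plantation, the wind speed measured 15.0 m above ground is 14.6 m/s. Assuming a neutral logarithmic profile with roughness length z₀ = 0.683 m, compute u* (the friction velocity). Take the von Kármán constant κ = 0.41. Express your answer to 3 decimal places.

Log law: V(z) = (u*/κ) · ln(z/z₀) ⇒ u* = κ · V / ln(z/z₀)
u* = 0.41 × 14.6 / ln(15.0/0.683) = 0.41 × 14.6 / 3.0893
   = 5.9860 / 3.0893 = 1.9376 m/s

u* ≈ 1.938 m/s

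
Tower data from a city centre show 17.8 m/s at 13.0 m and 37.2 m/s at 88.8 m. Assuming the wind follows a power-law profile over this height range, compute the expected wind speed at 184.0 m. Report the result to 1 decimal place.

First find α: α = ln(V₂/V₁)/ln(z₂/z₁) = ln(37.2/17.8)/ln(88.8/13.0) = 0.73711/1.92144 = 0.3836
Extrapolate from 88.8 m to 184.0 m: V₃ = 37.2 × (184.0/88.8)^0.3836 = 37.2 × 1.3225 = 49.1953 m/s

49.2 m/s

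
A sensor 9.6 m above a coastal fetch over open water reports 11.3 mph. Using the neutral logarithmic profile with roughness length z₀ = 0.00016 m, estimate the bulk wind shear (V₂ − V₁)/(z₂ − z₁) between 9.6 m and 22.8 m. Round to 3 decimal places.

0.067 mph/m

Log law: V₂ = V₁ · ln(z₂/z₀)/ln(z₁/z₀) = 11.3 × 11.8671/11.0021 = 12.1884 mph
ΔV/Δz = (12.1884 − 11.3)/(22.8 − 9.6) = 0.8884/13.2000 = 0.06730 mph/m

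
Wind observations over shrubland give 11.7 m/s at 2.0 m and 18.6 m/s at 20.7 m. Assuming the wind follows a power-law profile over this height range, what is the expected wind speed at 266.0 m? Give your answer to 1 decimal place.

30.9 m/s

First find α: α = ln(V₂/V₁)/ln(z₂/z₁) = ln(18.6/11.7)/ln(20.7/2.0) = 0.46357/2.33699 = 0.1984
Extrapolate from 20.7 m to 266.0 m: V₃ = 18.6 × (266.0/20.7)^0.1984 = 18.6 × 1.6595 = 30.8660 m/s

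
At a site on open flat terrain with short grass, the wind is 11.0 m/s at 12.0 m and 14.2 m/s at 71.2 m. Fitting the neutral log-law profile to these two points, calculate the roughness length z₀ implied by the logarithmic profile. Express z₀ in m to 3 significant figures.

z₀ ≈ 0.0264 m

Log law: V(z) ∝ ln(z/z₀). With r = V₁/V₂ = 11.0/14.2 = 0.77465,
r · ln(z₂/z₀) = ln(z₁/z₀) ⇒ ln z₀ = (ln z₁ − r·ln z₂)/(1 − r)
ln z₀ = (2.48491 − 0.77465×4.26549) / 0.22535 = -3.6359
z₀ = exp(-3.6359) = 0.02636 m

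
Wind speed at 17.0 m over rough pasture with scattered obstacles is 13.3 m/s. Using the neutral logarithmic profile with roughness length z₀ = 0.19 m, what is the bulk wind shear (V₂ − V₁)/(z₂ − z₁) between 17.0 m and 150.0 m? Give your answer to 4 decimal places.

Log law: V₂ = V₁ · ln(z₂/z₀)/ln(z₁/z₀) = 13.3 × 6.6714/4.4939 = 19.7442 m/s
ΔV/Δz = (19.7442 − 13.3)/(150.0 − 17.0) = 6.4442/133.0000 = 0.04845 m/s/m

0.0485 m/s/m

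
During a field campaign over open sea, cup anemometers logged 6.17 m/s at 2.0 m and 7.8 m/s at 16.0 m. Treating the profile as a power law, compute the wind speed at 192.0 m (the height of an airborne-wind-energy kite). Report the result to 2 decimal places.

10.32 m/s

First find α: α = ln(V₂/V₁)/ln(z₂/z₁) = ln(7.8/6.17)/ln(16.0/2.0) = 0.23442/2.07944 = 0.1127
Extrapolate from 16.0 m to 192.0 m: V₃ = 7.8 × (192.0/16.0)^0.1127 = 7.8 × 1.3233 = 10.3218 m/s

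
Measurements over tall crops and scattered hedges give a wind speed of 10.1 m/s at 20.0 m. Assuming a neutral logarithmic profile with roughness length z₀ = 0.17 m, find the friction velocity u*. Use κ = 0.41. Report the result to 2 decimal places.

u* ≈ 0.87 m/s

Log law: V(z) = (u*/κ) · ln(z/z₀) ⇒ u* = κ · V / ln(z/z₀)
u* = 0.41 × 10.1 / ln(20.0/0.17) = 0.41 × 10.1 / 4.7677
   = 4.1410 / 4.7677 = 0.8686 m/s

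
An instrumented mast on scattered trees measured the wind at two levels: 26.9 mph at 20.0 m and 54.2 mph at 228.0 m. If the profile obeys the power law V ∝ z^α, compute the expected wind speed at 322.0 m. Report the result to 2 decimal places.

First find α: α = ln(V₂/V₁)/ln(z₂/z₁) = ln(54.2/26.9)/ln(228.0/20.0) = 0.70055/2.43361 = 0.2879
Extrapolate from 228.0 m to 322.0 m: V₃ = 54.2 × (322.0/228.0)^0.2879 = 54.2 × 1.1045 = 59.8627 mph

59.86 mph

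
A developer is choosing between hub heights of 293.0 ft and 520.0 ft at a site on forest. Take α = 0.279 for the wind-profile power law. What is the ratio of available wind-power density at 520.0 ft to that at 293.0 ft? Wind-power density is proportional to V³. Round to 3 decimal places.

Speed ratio: V_B/V_A = (z_B/z_A)^α = (520.0/293.0)^0.279 = (1.7747)^0.279 = 1.17357
Power-density ratio: P_B/P_A = (V_B/V_A)³ = (1.17357)³ = 1.61632

1.616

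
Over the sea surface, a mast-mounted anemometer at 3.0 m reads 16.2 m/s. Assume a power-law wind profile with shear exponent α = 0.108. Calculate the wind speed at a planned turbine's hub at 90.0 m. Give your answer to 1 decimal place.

23.4 m/s

Power-law profile: V₂ = V₁ · (z₂/z₁)^α
V₂ = 16.2 × (90.0/3.0)^0.108 = 16.2 × (30.0000)^0.108
    = 16.2 × 1.4439 = 23.3907 m/s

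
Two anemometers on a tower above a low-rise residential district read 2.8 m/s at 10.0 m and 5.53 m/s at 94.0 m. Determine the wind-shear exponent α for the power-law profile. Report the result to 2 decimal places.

α ≈ 0.30

Power law: V₂/V₁ = (z₂/z₁)^α ⇒ α = ln(V₂/V₁) / ln(z₂/z₁)
α = ln(5.53/2.8) / ln(94.0/10.0) = ln(1.9750) / ln(9.4000)
  = 0.68057 / 2.24071 = 0.30373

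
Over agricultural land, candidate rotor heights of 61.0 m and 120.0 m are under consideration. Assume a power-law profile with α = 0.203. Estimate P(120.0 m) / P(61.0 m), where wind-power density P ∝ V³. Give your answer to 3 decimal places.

Speed ratio: V_B/V_A = (z_B/z_A)^α = (120.0/61.0)^0.203 = (1.9672)^0.203 = 1.14723
Power-density ratio: P_B/P_A = (V_B/V_A)³ = (1.14723)³ = 1.50993

1.510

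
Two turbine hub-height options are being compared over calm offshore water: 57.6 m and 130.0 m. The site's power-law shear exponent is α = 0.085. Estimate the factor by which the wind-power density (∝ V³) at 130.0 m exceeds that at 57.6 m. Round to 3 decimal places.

1.231

Speed ratio: V_B/V_A = (z_B/z_A)^α = (130.0/57.6)^0.085 = (2.2569)^0.085 = 1.07164
Power-density ratio: P_B/P_A = (V_B/V_A)³ = (1.07164)³ = 1.23069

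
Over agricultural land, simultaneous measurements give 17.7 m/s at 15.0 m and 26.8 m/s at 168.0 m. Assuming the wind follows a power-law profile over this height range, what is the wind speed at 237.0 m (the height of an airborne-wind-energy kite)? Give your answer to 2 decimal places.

28.43 m/s

First find α: α = ln(V₂/V₁)/ln(z₂/z₁) = ln(26.8/17.7)/ln(168.0/15.0) = 0.41484/2.41591 = 0.1717
Extrapolate from 168.0 m to 237.0 m: V₃ = 26.8 × (237.0/168.0)^0.1717 = 26.8 × 1.0609 = 28.4312 m/s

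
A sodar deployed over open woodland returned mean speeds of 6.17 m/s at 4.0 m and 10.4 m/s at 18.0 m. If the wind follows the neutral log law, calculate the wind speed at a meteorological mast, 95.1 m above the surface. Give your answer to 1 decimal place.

Log law: V ∝ ln(z/z₀). From the pair, with r = V₁/V₂ = 0.59327,
ln z₀ = (ln z₁ − r·ln z₂)/(1 − r) = (1.3863 − 0.59327×2.8904)/0.40673 = -0.8076 → z₀ = 0.4459 m
V₃ = V₁ · ln(z₃/z₀)/ln(z₁/z₀) = 6.17 × 5.3625/2.1939 = 15.0813 m/s

15.1 m/s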